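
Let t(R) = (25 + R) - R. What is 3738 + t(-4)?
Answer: 3763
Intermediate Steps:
t(R) = 25
3738 + t(-4) = 3738 + 25 = 3763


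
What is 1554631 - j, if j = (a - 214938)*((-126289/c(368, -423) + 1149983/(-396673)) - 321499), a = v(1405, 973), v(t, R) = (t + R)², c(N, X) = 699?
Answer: 485212880091441844339/277274427 ≈ 1.7499e+12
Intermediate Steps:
v(t, R) = (R + t)²
a = 5654884 (a = (973 + 1405)² = 2378² = 5654884)
j = -485212449032022122902/277274427 (j = (5654884 - 214938)*((-126289/699 + 1149983/(-396673)) - 321499) = 5439946*((-126289*1/699 + 1149983*(-1/396673)) - 321499) = 5439946*((-126289/699 - 1149983/396673) - 321499) = 5439946*(-50899274614/277274427 - 321499) = 5439946*(-89194350280687/277274427) = -485212449032022122902/277274427 ≈ -1.7499e+12)
1554631 - j = 1554631 - 1*(-485212449032022122902/277274427) = 1554631 + 485212449032022122902/277274427 = 485212880091441844339/277274427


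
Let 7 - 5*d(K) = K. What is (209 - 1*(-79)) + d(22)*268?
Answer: -516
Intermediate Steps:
d(K) = 7/5 - K/5
(209 - 1*(-79)) + d(22)*268 = (209 - 1*(-79)) + (7/5 - 1/5*22)*268 = (209 + 79) + (7/5 - 22/5)*268 = 288 - 3*268 = 288 - 804 = -516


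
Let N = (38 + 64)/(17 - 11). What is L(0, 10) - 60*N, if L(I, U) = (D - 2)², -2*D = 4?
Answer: -1004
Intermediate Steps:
D = -2 (D = -½*4 = -2)
N = 17 (N = 102/6 = 102*(⅙) = 17)
L(I, U) = 16 (L(I, U) = (-2 - 2)² = (-4)² = 16)
L(0, 10) - 60*N = 16 - 60*17 = 16 - 1020 = -1004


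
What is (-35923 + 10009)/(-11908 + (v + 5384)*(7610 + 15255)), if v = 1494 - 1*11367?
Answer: 1234/4888233 ≈ 0.00025244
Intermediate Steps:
v = -9873 (v = 1494 - 11367 = -9873)
(-35923 + 10009)/(-11908 + (v + 5384)*(7610 + 15255)) = (-35923 + 10009)/(-11908 + (-9873 + 5384)*(7610 + 15255)) = -25914/(-11908 - 4489*22865) = -25914/(-11908 - 102640985) = -25914/(-102652893) = -25914*(-1/102652893) = 1234/4888233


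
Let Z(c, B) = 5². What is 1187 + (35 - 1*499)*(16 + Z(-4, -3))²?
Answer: -778797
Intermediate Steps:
Z(c, B) = 25
1187 + (35 - 1*499)*(16 + Z(-4, -3))² = 1187 + (35 - 1*499)*(16 + 25)² = 1187 + (35 - 499)*41² = 1187 - 464*1681 = 1187 - 779984 = -778797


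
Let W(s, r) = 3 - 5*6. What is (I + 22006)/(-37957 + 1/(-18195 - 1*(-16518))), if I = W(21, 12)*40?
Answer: -17546451/31826945 ≈ -0.55131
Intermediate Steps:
W(s, r) = -27 (W(s, r) = 3 - 30 = -27)
I = -1080 (I = -27*40 = -1080)
(I + 22006)/(-37957 + 1/(-18195 - 1*(-16518))) = (-1080 + 22006)/(-37957 + 1/(-18195 - 1*(-16518))) = 20926/(-37957 + 1/(-18195 + 16518)) = 20926/(-37957 + 1/(-1677)) = 20926/(-37957 - 1/1677) = 20926/(-63653890/1677) = 20926*(-1677/63653890) = -17546451/31826945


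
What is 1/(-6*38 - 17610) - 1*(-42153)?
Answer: 751925213/17838 ≈ 42153.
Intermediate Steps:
1/(-6*38 - 17610) - 1*(-42153) = 1/(-228 - 17610) + 42153 = 1/(-17838) + 42153 = -1/17838 + 42153 = 751925213/17838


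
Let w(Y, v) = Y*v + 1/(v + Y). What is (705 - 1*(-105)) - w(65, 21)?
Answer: -47731/86 ≈ -555.01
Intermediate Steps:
w(Y, v) = 1/(Y + v) + Y*v (w(Y, v) = Y*v + 1/(Y + v) = 1/(Y + v) + Y*v)
(705 - 1*(-105)) - w(65, 21) = (705 - 1*(-105)) - (1 + 65*21**2 + 21*65**2)/(65 + 21) = (705 + 105) - (1 + 65*441 + 21*4225)/86 = 810 - (1 + 28665 + 88725)/86 = 810 - 117391/86 = -47731/86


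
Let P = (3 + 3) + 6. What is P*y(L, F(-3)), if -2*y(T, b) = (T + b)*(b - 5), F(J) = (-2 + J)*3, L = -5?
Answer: -2400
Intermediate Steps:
F(J) = -6 + 3*J
y(T, b) = -(-5 + b)*(T + b)/2 (y(T, b) = -(T + b)*(b - 5)/2 = -(T + b)*(-5 + b)/2 = -(-5 + b)*(T + b)/2)
P = 12 (P = 6 + 6 = 12)
P*y(L, F(-3)) = 12*(-(-6 + 3*(-3))²/2 + (5/2)*(-5) + 5*(-6 + 3*(-3))/2 - ½*(-5)*(-6 + 3*(-3))) = 12*(-(-6 - 9)²/2 - 25/2 + 5*(-6 - 9)/2 - ½*(-5)*(-6 - 9)) = 12*(-½*(-15)² - 25/2 + (5/2)*(-15) - ½*(-5)*(-15)) = 12*(-½*225 - 25/2 - 75/2 - 75/2) = 12*(-225/2 - 25/2 - 75/2 - 75/2) = 12*(-200) = -2400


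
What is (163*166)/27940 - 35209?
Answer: -491856201/13970 ≈ -35208.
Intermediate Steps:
(163*166)/27940 - 35209 = 27058*(1/27940) - 35209 = 13529/13970 - 35209 = -491856201/13970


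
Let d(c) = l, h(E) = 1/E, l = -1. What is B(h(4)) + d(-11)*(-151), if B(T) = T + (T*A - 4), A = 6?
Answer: 595/4 ≈ 148.75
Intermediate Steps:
h(E) = 1/E
d(c) = -1
B(T) = -4 + 7*T (B(T) = T + (T*6 - 4) = T + (6*T - 4) = T + (-4 + 6*T) = -4 + 7*T)
B(h(4)) + d(-11)*(-151) = (-4 + 7/4) - 1*(-151) = (-4 + 7*(1/4)) + 151 = (-4 + 7/4) + 151 = -9/4 + 151 = 595/4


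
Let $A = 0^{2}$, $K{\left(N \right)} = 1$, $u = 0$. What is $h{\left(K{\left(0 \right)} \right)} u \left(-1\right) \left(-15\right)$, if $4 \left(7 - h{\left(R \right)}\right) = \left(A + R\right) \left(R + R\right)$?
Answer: $0$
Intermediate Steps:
$A = 0$
$h{\left(R \right)} = 7 - \frac{R^{2}}{2}$ ($h{\left(R \right)} = 7 - \frac{\left(0 + R\right) \left(R + R\right)}{4} = 7 - \frac{R 2 R}{4} = 7 - \frac{2 R^{2}}{4} = 7 - \frac{R^{2}}{2}$)
$h{\left(K{\left(0 \right)} \right)} u \left(-1\right) \left(-15\right) = \left(7 - \frac{1^{2}}{2}\right) 0 \left(-1\right) \left(-15\right) = \left(7 - \frac{1}{2}\right) 0 \left(-15\right) = \frac{13}{2} \cdot 0 \left(-15\right) = 0 \left(-15\right) = 0$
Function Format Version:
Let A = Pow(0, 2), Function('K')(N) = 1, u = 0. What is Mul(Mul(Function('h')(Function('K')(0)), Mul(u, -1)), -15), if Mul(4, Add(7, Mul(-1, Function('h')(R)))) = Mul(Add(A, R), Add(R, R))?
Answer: 0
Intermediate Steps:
A = 0
Function('h')(R) = Add(7, Mul(Rational(-1, 2), Pow(R, 2))) (Function('h')(R) = Add(7, Mul(Rational(-1, 4), Mul(Add(0, R), Add(R, R)))) = Add(7, Mul(Rational(-1, 4), Mul(R, Mul(2, R)))) = Add(7, Mul(Rational(-1, 4), Mul(2, Pow(R, 2)))) = Add(7, Mul(Rational(-1, 2), Pow(R, 2))))
Mul(Mul(Function('h')(Function('K')(0)), Mul(u, -1)), -15) = Mul(Mul(Add(7, Mul(Rational(-1, 2), Pow(1, 2))), Mul(0, -1)), -15) = Mul(Mul(Add(7, Mul(Rational(-1, 2), 1)), 0), -15) = Mul(Mul(Add(7, Rational(-1, 2)), 0), -15) = Mul(Mul(Rational(13, 2), 0), -15) = Mul(0, -15) = 0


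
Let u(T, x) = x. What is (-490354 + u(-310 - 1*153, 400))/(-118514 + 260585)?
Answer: -163318/47357 ≈ -3.4487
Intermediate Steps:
(-490354 + u(-310 - 1*153, 400))/(-118514 + 260585) = (-490354 + 400)/(-118514 + 260585) = -489954/142071 = -489954*1/142071 = -163318/47357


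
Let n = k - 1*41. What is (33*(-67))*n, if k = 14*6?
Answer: -95073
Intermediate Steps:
k = 84
n = 43 (n = 84 - 1*41 = 84 - 41 = 43)
(33*(-67))*n = (33*(-67))*43 = -2211*43 = -95073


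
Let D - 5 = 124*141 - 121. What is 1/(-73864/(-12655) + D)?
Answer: 12655/219865904 ≈ 5.7558e-5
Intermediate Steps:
D = 17368 (D = 5 + (124*141 - 121) = 5 + (17484 - 121) = 5 + 17363 = 17368)
1/(-73864/(-12655) + D) = 1/(-73864/(-12655) + 17368) = 1/(-73864*(-1/12655) + 17368) = 1/(73864/12655 + 17368) = 1/(219865904/12655) = 12655/219865904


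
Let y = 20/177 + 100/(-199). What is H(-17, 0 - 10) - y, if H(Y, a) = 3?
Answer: 119389/35223 ≈ 3.3895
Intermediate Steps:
y = -13720/35223 (y = 20*(1/177) + 100*(-1/199) = 20/177 - 100/199 = -13720/35223 ≈ -0.38952)
H(-17, 0 - 10) - y = 3 - 1*(-13720/35223) = 3 + 13720/35223 = 119389/35223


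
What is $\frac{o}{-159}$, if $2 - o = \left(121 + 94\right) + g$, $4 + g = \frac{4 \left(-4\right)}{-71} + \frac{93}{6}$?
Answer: $\frac{10637}{7526} \approx 1.4134$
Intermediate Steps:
$g = \frac{1665}{142}$ ($g = -4 + \left(\frac{4 \left(-4\right)}{-71} + \frac{93}{6}\right) = -4 + \left(\left(-16\right) \left(- \frac{1}{71}\right) + 93 \cdot \frac{1}{6}\right) = -4 + \left(\frac{16}{71} + \frac{31}{2}\right) = -4 + \frac{2233}{142} = \frac{1665}{142} \approx 11.725$)
$o = - \frac{31911}{142}$ ($o = 2 - \left(\left(121 + 94\right) + \frac{1665}{142}\right) = 2 - \left(215 + \frac{1665}{142}\right) = 2 - \frac{32195}{142} = - \frac{31911}{142} \approx -224.73$)
$\frac{o}{-159} = - \frac{31911}{142 \left(-159\right)} = \left(- \frac{31911}{142}\right) \left(- \frac{1}{159}\right) = \frac{10637}{7526}$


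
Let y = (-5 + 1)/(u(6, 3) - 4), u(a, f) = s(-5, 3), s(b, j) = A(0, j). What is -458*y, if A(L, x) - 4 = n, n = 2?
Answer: 916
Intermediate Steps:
A(L, x) = 6 (A(L, x) = 4 + 2 = 6)
s(b, j) = 6
u(a, f) = 6
y = -2 (y = (-5 + 1)/(6 - 4) = -4/2 = (½)*(-4) = -2)
-458*y = -458*(-2) = 916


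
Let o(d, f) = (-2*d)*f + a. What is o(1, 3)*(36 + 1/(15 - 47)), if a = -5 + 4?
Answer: -8057/32 ≈ -251.78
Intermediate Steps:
a = -1
o(d, f) = -1 - 2*d*f (o(d, f) = (-2*d)*f - 1 = -2*d*f - 1 = -1 - 2*d*f)
o(1, 3)*(36 + 1/(15 - 47)) = (-1 - 2*1*3)*(36 + 1/(15 - 47)) = (-1 - 6)*(36 + 1/(-32)) = -7*(36 - 1/32) = -7*1151/32 = -8057/32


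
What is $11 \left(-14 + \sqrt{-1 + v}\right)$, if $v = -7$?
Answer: $-154 + 22 i \sqrt{2} \approx -154.0 + 31.113 i$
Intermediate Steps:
$11 \left(-14 + \sqrt{-1 + v}\right) = 11 \left(-14 + \sqrt{-1 - 7}\right) = 11 \left(-14 + \sqrt{-8}\right) = 11 \left(-14 + 2 i \sqrt{2}\right) = -154 + 22 i \sqrt{2}$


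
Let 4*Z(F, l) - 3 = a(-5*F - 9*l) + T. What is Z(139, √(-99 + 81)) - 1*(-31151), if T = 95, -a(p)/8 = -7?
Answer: 62379/2 ≈ 31190.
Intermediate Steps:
a(p) = 56 (a(p) = -8*(-7) = 56)
Z(F, l) = 77/2 (Z(F, l) = ¾ + (56 + 95)/4 = ¾ + (¼)*151 = ¾ + 151/4 = 77/2)
Z(139, √(-99 + 81)) - 1*(-31151) = 77/2 - 1*(-31151) = 77/2 + 31151 = 62379/2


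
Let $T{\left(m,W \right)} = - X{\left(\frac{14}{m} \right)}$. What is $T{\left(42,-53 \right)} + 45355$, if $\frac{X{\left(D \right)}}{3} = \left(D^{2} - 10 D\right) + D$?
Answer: $\frac{136091}{3} \approx 45364.0$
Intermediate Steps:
$X{\left(D \right)} = - 27 D + 3 D^{2}$ ($X{\left(D \right)} = 3 \left(\left(D^{2} - 10 D\right) + D\right) = 3 \left(D^{2} - 9 D\right) = - 27 D + 3 D^{2}$)
$T{\left(m,W \right)} = - \frac{42 \left(-9 + \frac{14}{m}\right)}{m}$ ($T{\left(m,W \right)} = - 3 \frac{14}{m} \left(-9 + \frac{14}{m}\right) = - \frac{42 \left(-9 + \frac{14}{m}\right)}{m}$)
$T{\left(42,-53 \right)} + 45355 = \frac{42 \left(-14 + 9 \cdot 42\right)}{1764} + 45355 = 42 \cdot \frac{1}{1764} \left(-14 + 378\right) + 45355 = 42 \cdot \frac{1}{1764} \cdot 364 + 45355 = \frac{26}{3} + 45355 = \frac{136091}{3}$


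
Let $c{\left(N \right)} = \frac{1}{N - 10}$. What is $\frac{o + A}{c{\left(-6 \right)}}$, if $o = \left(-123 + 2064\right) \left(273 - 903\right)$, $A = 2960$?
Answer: $19517920$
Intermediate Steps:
$c{\left(N \right)} = \frac{1}{-10 + N}$
$o = -1222830$ ($o = 1941 \left(-630\right) = -1222830$)
$\frac{o + A}{c{\left(-6 \right)}} = \frac{-1222830 + 2960}{\frac{1}{-10 - 6}} = - \frac{1219870}{\frac{1}{-16}} = - \frac{1219870}{- \frac{1}{16}} = \left(-1219870\right) \left(-16\right) = 19517920$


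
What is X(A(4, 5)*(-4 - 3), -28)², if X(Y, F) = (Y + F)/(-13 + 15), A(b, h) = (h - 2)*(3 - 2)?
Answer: 2401/4 ≈ 600.25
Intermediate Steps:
A(b, h) = -2 + h (A(b, h) = (-2 + h)*1 = -2 + h)
X(Y, F) = F/2 + Y/2 (X(Y, F) = (F + Y)/2 = (F + Y)*(½) = F/2 + Y/2)
X(A(4, 5)*(-4 - 3), -28)² = ((½)*(-28) + ((-2 + 5)*(-4 - 3))/2)² = (-14 + (3*(-7))/2)² = (-14 + (½)*(-21))² = (-14 - 21/2)² = (-49/2)² = 2401/4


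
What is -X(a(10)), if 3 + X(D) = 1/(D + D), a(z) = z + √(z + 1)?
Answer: 262/89 + √11/178 ≈ 2.9625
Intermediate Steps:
a(z) = z + √(1 + z)
X(D) = -3 + 1/(2*D) (X(D) = -3 + 1/(D + D) = -3 + 1/(2*D))
-X(a(10)) = -(-3 + 1/(2*(10 + √(1 + 10)))) = -(-3 + 1/(2*(10 + √11))) = 3 - 1/(2*(10 + √11))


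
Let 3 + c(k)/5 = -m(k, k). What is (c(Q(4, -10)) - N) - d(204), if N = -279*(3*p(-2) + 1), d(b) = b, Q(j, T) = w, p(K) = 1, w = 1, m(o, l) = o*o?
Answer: 892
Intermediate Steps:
m(o, l) = o²
Q(j, T) = 1
c(k) = -15 - 5*k² (c(k) = -15 + 5*(-k²) = -15 - 5*k²)
N = -1116 (N = -279*(3*1 + 1) = -279*(3 + 1) = -279*4 = -1116)
(c(Q(4, -10)) - N) - d(204) = ((-15 - 5*1²) - 1*(-1116)) - 1*204 = ((-15 - 5*1) + 1116) - 204 = ((-15 - 5) + 1116) - 204 = (-20 + 1116) - 204 = 1096 - 204 = 892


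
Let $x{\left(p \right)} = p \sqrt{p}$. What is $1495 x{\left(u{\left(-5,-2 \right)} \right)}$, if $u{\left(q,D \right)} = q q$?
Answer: $186875$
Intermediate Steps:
$u{\left(q,D \right)} = q^{2}$
$x{\left(p \right)} = p^{\frac{3}{2}}$
$1495 x{\left(u{\left(-5,-2 \right)} \right)} = 1495 \left(\left(-5\right)^{2}\right)^{\frac{3}{2}} = 1495 \cdot 25^{\frac{3}{2}} = 1495 \cdot 125 = 186875$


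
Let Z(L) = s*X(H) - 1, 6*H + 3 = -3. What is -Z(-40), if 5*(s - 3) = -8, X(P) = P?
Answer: 12/5 ≈ 2.4000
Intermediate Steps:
H = -1 (H = -½ + (⅙)*(-3) = -½ - ½ = -1)
s = 7/5 (s = 3 + (⅕)*(-8) = 3 - 8/5 = 7/5 ≈ 1.4000)
Z(L) = -12/5 (Z(L) = (7/5)*(-1) - 1 = -7/5 - 1 = -12/5)
-Z(-40) = -1*(-12/5) = 12/5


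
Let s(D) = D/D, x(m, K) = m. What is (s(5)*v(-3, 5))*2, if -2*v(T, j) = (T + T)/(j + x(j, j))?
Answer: ⅗ ≈ 0.60000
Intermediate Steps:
v(T, j) = -T/(2*j) (v(T, j) = -(T + T)/(2*(j + j)) = -2*T/(2*(2*j)) = -2*T*1/(2*j)/2 = -T/(2*j))
s(D) = 1
(s(5)*v(-3, 5))*2 = (1*(-½*(-3)/5))*2 = (1*(-½*(-3)*⅕))*2 = (1*(3/10))*2 = (3/10)*2 = ⅗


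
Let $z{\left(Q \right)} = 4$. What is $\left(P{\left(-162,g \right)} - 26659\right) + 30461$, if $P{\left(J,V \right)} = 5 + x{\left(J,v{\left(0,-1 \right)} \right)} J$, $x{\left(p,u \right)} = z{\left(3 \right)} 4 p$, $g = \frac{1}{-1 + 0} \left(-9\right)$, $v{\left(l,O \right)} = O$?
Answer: $423711$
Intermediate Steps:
$g = 9$ ($g = \frac{1}{-1} \left(-9\right) = \left(-1\right) \left(-9\right) = 9$)
$x{\left(p,u \right)} = 16 p$ ($x{\left(p,u \right)} = 4 \cdot 4 p = 16 p$)
$P{\left(J,V \right)} = 5 + 16 J^{2}$ ($P{\left(J,V \right)} = 5 + 16 J J = 5 + 16 J^{2}$)
$\left(P{\left(-162,g \right)} - 26659\right) + 30461 = \left(\left(5 + 16 \left(-162\right)^{2}\right) - 26659\right) + 30461 = \left(\left(5 + 16 \cdot 26244\right) - 26659\right) + 30461 = \left(\left(5 + 419904\right) - 26659\right) + 30461 = \left(419909 - 26659\right) + 30461 = 393250 + 30461 = 423711$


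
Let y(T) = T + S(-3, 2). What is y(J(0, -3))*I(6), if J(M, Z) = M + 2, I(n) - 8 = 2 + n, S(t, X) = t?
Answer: -16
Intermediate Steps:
I(n) = 10 + n (I(n) = 8 + (2 + n) = 10 + n)
J(M, Z) = 2 + M
y(T) = -3 + T (y(T) = T - 3 = -3 + T)
y(J(0, -3))*I(6) = (-3 + (2 + 0))*(10 + 6) = (-3 + 2)*16 = -1*16 = -16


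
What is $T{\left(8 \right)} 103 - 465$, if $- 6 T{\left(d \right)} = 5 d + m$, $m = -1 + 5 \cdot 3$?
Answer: $-1392$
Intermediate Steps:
$m = 14$ ($m = -1 + 15 = 14$)
$T{\left(d \right)} = - \frac{7}{3} - \frac{5 d}{6}$ ($T{\left(d \right)} = - \frac{5 d + 14}{6} = - \frac{14 + 5 d}{6} = - \frac{7}{3} - \frac{5 d}{6}$)
$T{\left(8 \right)} 103 - 465 = \left(- \frac{7}{3} - \frac{20}{3}\right) 103 - 465 = \left(-9\right) 103 - 465 = -927 - 465 = -1392$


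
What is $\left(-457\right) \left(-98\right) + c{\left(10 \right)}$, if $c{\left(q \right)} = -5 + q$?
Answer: $44791$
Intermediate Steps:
$\left(-457\right) \left(-98\right) + c{\left(10 \right)} = \left(-457\right) \left(-98\right) + \left(-5 + 10\right) = 44786 + 5 = 44791$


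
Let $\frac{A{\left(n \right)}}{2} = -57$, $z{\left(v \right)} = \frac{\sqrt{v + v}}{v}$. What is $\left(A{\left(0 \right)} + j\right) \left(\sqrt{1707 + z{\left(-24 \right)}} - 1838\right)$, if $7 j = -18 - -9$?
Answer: $\frac{1483266}{7} - \frac{269 \sqrt{61452 - 6 i \sqrt{3}}}{14} \approx 2.0713 \cdot 10^{5} + 0.40275 i$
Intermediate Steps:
$z{\left(v \right)} = \frac{\sqrt{2}}{\sqrt{v}}$ ($z{\left(v \right)} = \frac{\sqrt{2 v}}{v} = \frac{\sqrt{2} \sqrt{v}}{v} = \frac{\sqrt{2}}{\sqrt{v}}$)
$A{\left(n \right)} = -114$ ($A{\left(n \right)} = 2 \left(-57\right) = -114$)
$j = - \frac{9}{7}$ ($j = \frac{-18 - -9}{7} = \frac{-18 + 9}{7} = \frac{1}{7} \left(-9\right) = - \frac{9}{7} \approx -1.2857$)
$\left(A{\left(0 \right)} + j\right) \left(\sqrt{1707 + z{\left(-24 \right)}} - 1838\right) = \left(-114 - \frac{9}{7}\right) \left(\sqrt{1707 + \frac{\sqrt{2}}{2 i \sqrt{6}}} - 1838\right) = - \frac{807 \left(\sqrt{1707 + \sqrt{2} \left(- \frac{i \sqrt{6}}{12}\right)} - 1838\right)}{7} = - \frac{807 \left(\sqrt{1707 - \frac{i \sqrt{3}}{6}} - 1838\right)}{7} = - \frac{807 \left(-1838 + \sqrt{1707 - \frac{i \sqrt{3}}{6}}\right)}{7} = \frac{1483266}{7} - \frac{807 \sqrt{1707 - \frac{i \sqrt{3}}{6}}}{7}$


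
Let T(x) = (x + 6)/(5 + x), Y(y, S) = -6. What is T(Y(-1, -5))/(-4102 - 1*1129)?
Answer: 0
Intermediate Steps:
T(x) = (6 + x)/(5 + x)
T(Y(-1, -5))/(-4102 - 1*1129) = ((6 - 6)/(5 - 6))/(-4102 - 1*1129) = (0/(-1))/(-4102 - 1129) = -1*0/(-5231) = 0*(-1/5231) = 0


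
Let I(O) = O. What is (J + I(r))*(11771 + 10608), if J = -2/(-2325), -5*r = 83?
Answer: -863672747/2325 ≈ -3.7147e+5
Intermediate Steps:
r = -83/5 (r = -⅕*83 = -83/5 ≈ -16.600)
J = 2/2325 (J = -2*(-1/2325) = 2/2325 ≈ 0.00086022)
(J + I(r))*(11771 + 10608) = (2/2325 - 83/5)*(11771 + 10608) = -38593/2325*22379 = -863672747/2325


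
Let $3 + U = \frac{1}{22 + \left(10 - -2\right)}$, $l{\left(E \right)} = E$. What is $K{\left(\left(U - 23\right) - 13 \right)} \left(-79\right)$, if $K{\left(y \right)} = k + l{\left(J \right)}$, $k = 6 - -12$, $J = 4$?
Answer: $-1738$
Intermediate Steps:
$k = 18$ ($k = 6 + 12 = 18$)
$U = - \frac{101}{34}$ ($U = -3 + \frac{1}{22 + \left(10 - -2\right)} = -3 + \frac{1}{22 + \left(10 + 2\right)} = -3 + \frac{1}{22 + 12} = -3 + \frac{1}{34} = - \frac{101}{34} \approx -2.9706$)
$K{\left(y \right)} = 22$ ($K{\left(y \right)} = 18 + 4 = 22$)
$K{\left(\left(U - 23\right) - 13 \right)} \left(-79\right) = 22 \left(-79\right) = -1738$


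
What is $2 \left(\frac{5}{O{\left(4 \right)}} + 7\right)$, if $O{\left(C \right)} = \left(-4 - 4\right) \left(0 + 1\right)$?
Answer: $\frac{51}{4} \approx 12.75$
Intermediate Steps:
$O{\left(C \right)} = -8$ ($O{\left(C \right)} = \left(-8\right) 1 = -8$)
$2 \left(\frac{5}{O{\left(4 \right)}} + 7\right) = 2 \left(\frac{5}{-8} + 7\right) = 2 \left(5 \left(- \frac{1}{8}\right) + 7\right) = 2 \left(- \frac{5}{8} + 7\right) = 2 \cdot \frac{51}{8} = \frac{51}{4}$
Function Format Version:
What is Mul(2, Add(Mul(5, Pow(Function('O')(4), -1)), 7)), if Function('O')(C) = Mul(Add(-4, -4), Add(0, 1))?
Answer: Rational(51, 4) ≈ 12.750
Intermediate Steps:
Function('O')(C) = -8 (Function('O')(C) = Mul(-8, 1) = -8)
Mul(2, Add(Mul(5, Pow(Function('O')(4), -1)), 7)) = Mul(2, Add(Mul(5, Pow(-8, -1)), 7)) = Mul(2, Add(Mul(5, Rational(-1, 8)), 7)) = Mul(2, Add(Rational(-5, 8), 7)) = Mul(2, Rational(51, 8)) = Rational(51, 4)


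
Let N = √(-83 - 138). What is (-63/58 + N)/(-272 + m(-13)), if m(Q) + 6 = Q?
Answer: 21/5626 - I*√221/291 ≈ 0.0037327 - 0.051086*I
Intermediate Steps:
m(Q) = -6 + Q
N = I*√221 (N = √(-221) = I*√221 ≈ 14.866*I)
(-63/58 + N)/(-272 + m(-13)) = (-63/58 + I*√221)/(-272 + (-6 - 13)) = (-63*1/58 + I*√221)/(-272 - 19) = (-63/58 + I*√221)/(-291) = (-63/58 + I*√221)*(-1/291) = 21/5626 - I*√221/291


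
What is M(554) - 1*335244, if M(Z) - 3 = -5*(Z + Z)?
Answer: -340781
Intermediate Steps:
M(Z) = 3 - 10*Z (M(Z) = 3 - 5*(Z + Z) = 3 - 10*Z)
M(554) - 1*335244 = (3 - 10*554) - 1*335244 = (3 - 5540) - 335244 = -5537 - 335244 = -340781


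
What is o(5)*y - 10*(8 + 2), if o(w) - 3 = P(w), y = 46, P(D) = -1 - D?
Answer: -238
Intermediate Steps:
o(w) = 2 - w (o(w) = 3 + (-1 - w) = 2 - w)
o(5)*y - 10*(8 + 2) = (2 - 1*5)*46 - 10*(8 + 2) = (2 - 5)*46 - 10*10 = -3*46 - 100 = -138 - 100 = -238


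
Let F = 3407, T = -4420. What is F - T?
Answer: 7827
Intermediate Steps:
F - T = 3407 - 1*(-4420) = 3407 + 4420 = 7827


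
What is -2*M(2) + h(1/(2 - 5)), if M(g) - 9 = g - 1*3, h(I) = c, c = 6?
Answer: -10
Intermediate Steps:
h(I) = 6
M(g) = 6 + g (M(g) = 9 + (g - 1*3) = 9 + (g - 3) = 9 + (-3 + g) = 6 + g)
-2*M(2) + h(1/(2 - 5)) = -2*(6 + 2) + 6 = -2*8 + 6 = -16 + 6 = -10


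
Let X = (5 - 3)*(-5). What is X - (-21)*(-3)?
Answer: -73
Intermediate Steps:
X = -10 (X = 2*(-5) = -10)
X - (-21)*(-3) = -10 - (-21)*(-3) = -10 - 3*21 = -10 - 63 = -73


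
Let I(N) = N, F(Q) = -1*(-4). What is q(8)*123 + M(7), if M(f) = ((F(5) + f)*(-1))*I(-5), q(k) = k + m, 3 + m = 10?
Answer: 1900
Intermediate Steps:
m = 7 (m = -3 + 10 = 7)
F(Q) = 4
q(k) = 7 + k (q(k) = k + 7 = 7 + k)
M(f) = 20 + 5*f (M(f) = ((4 + f)*(-1))*(-5) = (-4 - f)*(-5) = 20 + 5*f)
q(8)*123 + M(7) = (7 + 8)*123 + (20 + 5*7) = 15*123 + (20 + 35) = 1845 + 55 = 1900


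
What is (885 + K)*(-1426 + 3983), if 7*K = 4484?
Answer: 27306203/7 ≈ 3.9009e+6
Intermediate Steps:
K = 4484/7 (K = (1/7)*4484 = 4484/7 ≈ 640.57)
(885 + K)*(-1426 + 3983) = (885 + 4484/7)*(-1426 + 3983) = (10679/7)*2557 = 27306203/7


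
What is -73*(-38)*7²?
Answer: 135926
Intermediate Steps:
-73*(-38)*7² = 2774*49 = 135926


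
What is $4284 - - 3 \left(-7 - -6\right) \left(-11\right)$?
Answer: $4317$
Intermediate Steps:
$4284 - - 3 \left(-7 - -6\right) \left(-11\right) = 4284 - - 3 \left(-7 + 6\right) \left(-11\right) = 4284 - \left(-3\right) \left(-1\right) \left(-11\right) = 4284 - 3 \left(-11\right) = 4284 - -33 = 4284 + 33 = 4317$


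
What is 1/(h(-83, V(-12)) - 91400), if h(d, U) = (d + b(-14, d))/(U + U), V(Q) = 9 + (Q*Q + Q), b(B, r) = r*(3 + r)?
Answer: -282/25768243 ≈ -1.0944e-5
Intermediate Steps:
V(Q) = 9 + Q + Q² (V(Q) = 9 + (Q² + Q) = 9 + (Q + Q²) = 9 + Q + Q²)
h(d, U) = (d + d*(3 + d))/(2*U) (h(d, U) = (d + d*(3 + d))/(U + U) = (d + d*(3 + d))/((2*U)) = (d + d*(3 + d))*(1/(2*U)) = (d + d*(3 + d))/(2*U))
1/(h(-83, V(-12)) - 91400) = 1/((½)*(-83)*(4 - 83)/(9 - 12 + (-12)²) - 91400) = 1/((½)*(-83)*(-79)/(9 - 12 + 144) - 91400) = 1/((½)*(-83)*(-79)/141 - 91400) = 1/((½)*(-83)*(1/141)*(-79) - 91400) = 1/(6557/282 - 91400) = 1/(-25768243/282) = -282/25768243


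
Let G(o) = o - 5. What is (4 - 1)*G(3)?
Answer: -6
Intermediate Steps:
G(o) = -5 + o
(4 - 1)*G(3) = (4 - 1)*(-5 + 3) = 3*(-2) = -6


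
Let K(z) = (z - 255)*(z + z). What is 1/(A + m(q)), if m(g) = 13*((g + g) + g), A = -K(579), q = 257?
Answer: -1/365169 ≈ -2.7385e-6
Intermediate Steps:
K(z) = 2*z*(-255 + z) (K(z) = (-255 + z)*(2*z) = 2*z*(-255 + z))
A = -375192 (A = -2*579*(-255 + 579) = -2*579*324 = -1*375192 = -375192)
m(g) = 39*g (m(g) = 13*(2*g + g) = 13*(3*g) = 39*g)
1/(A + m(q)) = 1/(-375192 + 39*257) = 1/(-375192 + 10023) = 1/(-365169) = -1/365169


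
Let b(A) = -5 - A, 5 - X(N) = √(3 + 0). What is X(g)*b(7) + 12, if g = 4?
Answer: -48 + 12*√3 ≈ -27.215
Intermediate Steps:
X(N) = 5 - √3 (X(N) = 5 - √(3 + 0) = 5 - √3)
X(g)*b(7) + 12 = (5 - √3)*(-5 - 1*7) + 12 = (5 - √3)*(-5 - 7) + 12 = (5 - √3)*(-12) + 12 = (-60 + 12*√3) + 12 = -48 + 12*√3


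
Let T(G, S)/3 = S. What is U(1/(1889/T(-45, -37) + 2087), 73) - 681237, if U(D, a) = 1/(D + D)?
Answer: -75502423/111 ≈ -6.8020e+5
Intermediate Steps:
T(G, S) = 3*S
U(D, a) = 1/(2*D)
U(1/(1889/T(-45, -37) + 2087), 73) - 681237 = 1/(2*(1/(1889/((3*(-37))) + 2087))) - 681237 = 1/(2*(1/(1889/(-111) + 2087))) - 681237 = 1/(2*(1/(1889*(-1/111) + 2087))) - 681237 = 1/(2*(1/(-1889/111 + 2087))) - 681237 = 1/(2*(1/(229768/111))) - 681237 = 1/(2*(111/229768)) - 681237 = (1/2)*(229768/111) - 681237 = 114884/111 - 681237 = -75502423/111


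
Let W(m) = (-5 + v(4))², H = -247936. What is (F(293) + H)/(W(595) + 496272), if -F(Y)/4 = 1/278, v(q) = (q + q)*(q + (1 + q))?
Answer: -34463106/69605779 ≈ -0.49512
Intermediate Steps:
v(q) = 2*q*(1 + 2*q) (v(q) = (2*q)*(1 + 2*q) = 2*q*(1 + 2*q))
F(Y) = -2/139 (F(Y) = -4/278 = -4*1/278 = -2/139)
W(m) = 4489 (W(m) = (-5 + 2*4*(1 + 2*4))² = (-5 + 2*4*(1 + 8))² = (-5 + 2*4*9)² = (-5 + 72)² = 67² = 4489)
(F(293) + H)/(W(595) + 496272) = (-2/139 - 247936)/(4489 + 496272) = -34463106/139/500761 = -34463106/139*1/500761 = -34463106/69605779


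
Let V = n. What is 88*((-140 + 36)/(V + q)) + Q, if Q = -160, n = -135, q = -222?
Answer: -47968/357 ≈ -134.36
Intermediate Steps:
V = -135
88*((-140 + 36)/(V + q)) + Q = 88*((-140 + 36)/(-135 - 222)) - 160 = 88*(-104/(-357)) - 160 = 88*(-104*(-1/357)) - 160 = 88*(104/357) - 160 = 9152/357 - 160 = -47968/357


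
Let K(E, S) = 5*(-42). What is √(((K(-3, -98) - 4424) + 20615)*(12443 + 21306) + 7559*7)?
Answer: √539395682 ≈ 23225.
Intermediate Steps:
K(E, S) = -210
√(((K(-3, -98) - 4424) + 20615)*(12443 + 21306) + 7559*7) = √(((-210 - 4424) + 20615)*(12443 + 21306) + 7559*7) = √((-4634 + 20615)*33749 + 52913) = √(15981*33749 + 52913) = √(539342769 + 52913) = √539395682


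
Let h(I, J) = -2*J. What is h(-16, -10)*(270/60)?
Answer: 90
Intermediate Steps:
h(-16, -10)*(270/60) = (-2*(-10))*(270/60) = 20*(270*(1/60)) = 20*(9/2) = 90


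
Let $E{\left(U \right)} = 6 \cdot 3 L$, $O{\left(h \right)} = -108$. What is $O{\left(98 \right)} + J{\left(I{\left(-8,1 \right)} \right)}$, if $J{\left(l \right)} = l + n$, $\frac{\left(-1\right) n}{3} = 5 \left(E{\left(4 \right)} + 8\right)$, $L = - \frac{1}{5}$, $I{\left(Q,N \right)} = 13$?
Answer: $-161$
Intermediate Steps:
$L = - \frac{1}{5}$ ($L = \left(-1\right) \frac{1}{5} = - \frac{1}{5} \approx -0.2$)
$E{\left(U \right)} = - \frac{18}{5}$ ($E{\left(U \right)} = 6 \cdot 3 \left(- \frac{1}{5}\right) = 18 \left(- \frac{1}{5}\right) = - \frac{18}{5}$)
$n = -66$ ($n = - 3 \cdot 5 \left(- \frac{18}{5} + 8\right) = - 3 \cdot 5 \cdot \frac{22}{5} = \left(-3\right) 22 = -66$)
$J{\left(l \right)} = -66 + l$ ($J{\left(l \right)} = l - 66 = -66 + l$)
$O{\left(98 \right)} + J{\left(I{\left(-8,1 \right)} \right)} = -108 + \left(-66 + 13\right) = -108 - 53 = -161$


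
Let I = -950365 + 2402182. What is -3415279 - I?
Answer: -4867096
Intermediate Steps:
I = 1451817
-3415279 - I = -3415279 - 1*1451817 = -3415279 - 1451817 = -4867096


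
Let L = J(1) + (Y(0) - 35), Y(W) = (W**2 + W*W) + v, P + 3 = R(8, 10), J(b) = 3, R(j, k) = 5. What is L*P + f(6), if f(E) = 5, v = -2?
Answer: -63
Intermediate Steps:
P = 2 (P = -3 + 5 = 2)
Y(W) = -2 + 2*W**2 (Y(W) = (W**2 + W*W) - 2 = (W**2 + W**2) - 2 = 2*W**2 - 2 = -2 + 2*W**2)
L = -34 (L = 3 + ((-2 + 2*0**2) - 35) = 3 + ((-2 + 2*0) - 35) = 3 + ((-2 + 0) - 35) = 3 + (-2 - 35) = 3 - 37 = -34)
L*P + f(6) = -34*2 + 5 = -68 + 5 = -63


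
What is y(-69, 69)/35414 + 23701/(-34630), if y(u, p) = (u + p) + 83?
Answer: -209118231/306596705 ≈ -0.68206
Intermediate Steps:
y(u, p) = 83 + p + u (y(u, p) = (p + u) + 83 = 83 + p + u)
y(-69, 69)/35414 + 23701/(-34630) = (83 + 69 - 69)/35414 + 23701/(-34630) = 83*(1/35414) + 23701*(-1/34630) = 83/35414 - 23701/34630 = -209118231/306596705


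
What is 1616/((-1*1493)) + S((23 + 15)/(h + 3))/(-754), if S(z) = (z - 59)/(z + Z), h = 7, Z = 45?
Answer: -74223287/68669042 ≈ -1.0809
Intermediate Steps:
S(z) = (-59 + z)/(45 + z) (S(z) = (z - 59)/(z + 45) = (-59 + z)/(45 + z))
1616/((-1*1493)) + S((23 + 15)/(h + 3))/(-754) = 1616/((-1*1493)) + ((-59 + (23 + 15)/(7 + 3))/(45 + (23 + 15)/(7 + 3)))/(-754) = 1616/(-1493) + ((-59 + 38/10)/(45 + 38/10))*(-1/754) = 1616*(-1/1493) + ((-59 + 38*(1/10))/(45 + 38*(1/10)))*(-1/754) = -1616/1493 + ((-59 + 19/5)/(45 + 19/5))*(-1/754) = -1616/1493 + (-276/5/(244/5))*(-1/754) = -1616/1493 + ((5/244)*(-276/5))*(-1/754) = -1616/1493 - 69/61*(-1/754) = -1616/1493 + 69/45994 = -74223287/68669042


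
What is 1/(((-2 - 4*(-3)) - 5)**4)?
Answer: 1/625 ≈ 0.0016000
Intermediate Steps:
1/(((-2 - 4*(-3)) - 5)**4) = 1/(((-2 + 12) - 5)**4) = 1/((10 - 5)**4) = 1/(5**4) = 1/625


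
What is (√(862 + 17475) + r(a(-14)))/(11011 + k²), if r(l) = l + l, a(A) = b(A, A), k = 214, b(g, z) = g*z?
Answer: 392/56807 + √18337/56807 ≈ 0.0092843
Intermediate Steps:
a(A) = A² (a(A) = A*A = A²)
r(l) = 2*l
(√(862 + 17475) + r(a(-14)))/(11011 + k²) = (√(862 + 17475) + 2*(-14)²)/(11011 + 214²) = (√18337 + 2*196)/(11011 + 45796) = (√18337 + 392)/56807 = (392 + √18337)*(1/56807) = 392/56807 + √18337/56807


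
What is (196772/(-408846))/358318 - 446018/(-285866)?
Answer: 8167523703990244/5234809673993781 ≈ 1.5602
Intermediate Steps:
(196772/(-408846))/358318 - 446018/(-285866) = (196772*(-1/408846))*(1/358318) - 446018*(-1/285866) = -98386/204423*1/358318 + 223009/142933 = -49193/36624220257 + 223009/142933 = 8167523703990244/5234809673993781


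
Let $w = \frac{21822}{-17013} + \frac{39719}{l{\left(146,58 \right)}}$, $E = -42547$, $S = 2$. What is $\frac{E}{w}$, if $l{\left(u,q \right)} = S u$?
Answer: $- \frac{70454938804}{223122441} \approx -315.77$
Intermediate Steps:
$l{\left(u,q \right)} = 2 u$
$w = \frac{223122441}{1655932}$ ($w = \frac{21822}{-17013} + \frac{39719}{2 \cdot 146} = 21822 \left(- \frac{1}{17013}\right) + \frac{39719}{292} = - \frac{7274}{5671} + 39719 \cdot \frac{1}{292} = - \frac{7274}{5671} + \frac{39719}{292} = \frac{223122441}{1655932} \approx 134.74$)
$\frac{E}{w} = - \frac{42547}{\frac{223122441}{1655932}} = \left(-42547\right) \frac{1655932}{223122441} = - \frac{70454938804}{223122441}$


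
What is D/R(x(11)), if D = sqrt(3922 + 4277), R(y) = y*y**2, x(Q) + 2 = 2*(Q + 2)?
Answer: sqrt(911)/4608 ≈ 0.0065501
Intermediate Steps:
x(Q) = 2 + 2*Q (x(Q) = -2 + 2*(Q + 2) = -2 + 2*(2 + Q) = -2 + (4 + 2*Q) = 2 + 2*Q)
R(y) = y**3
D = 3*sqrt(911) (D = sqrt(8199) = 3*sqrt(911) ≈ 90.548)
D/R(x(11)) = (3*sqrt(911))/((2 + 2*11)**3) = (3*sqrt(911))/((2 + 22)**3) = (3*sqrt(911))/(24**3) = (3*sqrt(911))/13824 = (3*sqrt(911))*(1/13824) = sqrt(911)/4608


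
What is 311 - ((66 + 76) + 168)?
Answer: 1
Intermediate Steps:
311 - ((66 + 76) + 168) = 311 - (142 + 168) = 311 - 1*310 = 311 - 310 = 1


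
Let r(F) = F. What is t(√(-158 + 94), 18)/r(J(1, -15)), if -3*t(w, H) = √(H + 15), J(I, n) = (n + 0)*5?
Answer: √33/225 ≈ 0.025531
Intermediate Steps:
J(I, n) = 5*n (J(I, n) = n*5 = 5*n)
t(w, H) = -√(15 + H)/3 (t(w, H) = -√(H + 15)/3 = -√(15 + H)/3)
t(√(-158 + 94), 18)/r(J(1, -15)) = (-√(15 + 18)/3)/((5*(-15))) = -√33/3/(-75) = -√33/3*(-1/75) = √33/225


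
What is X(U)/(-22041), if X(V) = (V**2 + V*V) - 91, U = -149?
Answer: -44311/22041 ≈ -2.0104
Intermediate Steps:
X(V) = -91 + 2*V**2 (X(V) = (V**2 + V**2) - 91 = 2*V**2 - 91 = -91 + 2*V**2)
X(U)/(-22041) = (-91 + 2*(-149)**2)/(-22041) = (-91 + 2*22201)*(-1/22041) = (-91 + 44402)*(-1/22041) = 44311*(-1/22041) = -44311/22041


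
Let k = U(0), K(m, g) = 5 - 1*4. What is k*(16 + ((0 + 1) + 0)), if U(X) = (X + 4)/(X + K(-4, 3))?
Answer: 68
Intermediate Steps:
K(m, g) = 1 (K(m, g) = 5 - 4 = 1)
U(X) = (4 + X)/(1 + X) (U(X) = (X + 4)/(X + 1) = (4 + X)/(1 + X))
k = 4 (k = (4 + 0)/(1 + 0) = 4/1 = 1*4 = 4)
k*(16 + ((0 + 1) + 0)) = 4*(16 + ((0 + 1) + 0)) = 4*(16 + (1 + 0)) = 4*(16 + 1) = 4*17 = 68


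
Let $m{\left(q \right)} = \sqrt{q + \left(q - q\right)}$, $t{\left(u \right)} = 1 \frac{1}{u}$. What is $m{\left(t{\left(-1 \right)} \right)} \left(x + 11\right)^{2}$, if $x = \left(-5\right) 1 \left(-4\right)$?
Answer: $961 i \approx 961.0 i$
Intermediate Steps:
$t{\left(u \right)} = \frac{1}{u}$
$m{\left(q \right)} = \sqrt{q}$ ($m{\left(q \right)} = \sqrt{q + 0} = \sqrt{q}$)
$x = 20$ ($x = \left(-5\right) \left(-4\right) = 20$)
$m{\left(t{\left(-1 \right)} \right)} \left(x + 11\right)^{2} = \sqrt{\frac{1}{-1}} \left(20 + 11\right)^{2} = \sqrt{-1} \cdot 31^{2} = i 961 = 961 i$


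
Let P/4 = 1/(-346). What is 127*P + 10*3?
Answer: 4936/173 ≈ 28.532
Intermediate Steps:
P = -2/173 (P = 4/(-346) = 4*(-1/346) = -2/173 ≈ -0.011561)
127*P + 10*3 = 127*(-2/173) + 10*3 = -254/173 + 30 = 4936/173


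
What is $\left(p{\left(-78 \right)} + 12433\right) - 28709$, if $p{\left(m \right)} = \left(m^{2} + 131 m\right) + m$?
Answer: $-20488$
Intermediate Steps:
$p{\left(m \right)} = m^{2} + 132 m$
$\left(p{\left(-78 \right)} + 12433\right) - 28709 = \left(- 78 \left(132 - 78\right) + 12433\right) - 28709 = \left(\left(-78\right) 54 + 12433\right) - 28709 = \left(-4212 + 12433\right) - 28709 = 8221 - 28709 = -20488$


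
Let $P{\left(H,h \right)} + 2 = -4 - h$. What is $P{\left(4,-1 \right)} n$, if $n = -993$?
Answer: $4965$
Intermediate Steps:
$P{\left(H,h \right)} = -6 - h$ ($P{\left(H,h \right)} = -2 - \left(4 + h\right) = -6 - h$)
$P{\left(4,-1 \right)} n = \left(-6 - -1\right) \left(-993\right) = \left(-6 + 1\right) \left(-993\right) = \left(-5\right) \left(-993\right) = 4965$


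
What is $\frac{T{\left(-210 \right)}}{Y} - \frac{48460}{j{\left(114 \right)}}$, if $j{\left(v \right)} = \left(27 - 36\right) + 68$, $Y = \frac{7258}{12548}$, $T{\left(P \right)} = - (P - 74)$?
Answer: $- \frac{70734196}{214111} \approx -330.36$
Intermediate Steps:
$T{\left(P \right)} = 74 - P$ ($T{\left(P \right)} = - (P - 74) = - (-74 + P) = 74 - P$)
$Y = \frac{3629}{6274}$ ($Y = 7258 \cdot \frac{1}{12548} = \frac{3629}{6274} \approx 0.57842$)
$j{\left(v \right)} = 59$ ($j{\left(v \right)} = -9 + 68 = 59$)
$\frac{T{\left(-210 \right)}}{Y} - \frac{48460}{j{\left(114 \right)}} = \frac{74 - -210}{\frac{3629}{6274}} - \frac{48460}{59} = \left(74 + 210\right) \frac{6274}{3629} - \frac{48460}{59} = 284 \cdot \frac{6274}{3629} - \frac{48460}{59} = \frac{1781816}{3629} - \frac{48460}{59} = - \frac{70734196}{214111}$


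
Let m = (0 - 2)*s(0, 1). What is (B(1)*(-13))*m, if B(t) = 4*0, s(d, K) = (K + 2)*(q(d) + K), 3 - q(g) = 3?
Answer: 0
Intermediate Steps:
q(g) = 0 (q(g) = 3 - 1*3 = 3 - 3 = 0)
s(d, K) = K*(2 + K) (s(d, K) = (K + 2)*(0 + K) = (2 + K)*K = K*(2 + K))
B(t) = 0
m = -6 (m = (0 - 2)*(1*(2 + 1)) = -2*3 = -6)
(B(1)*(-13))*m = (0*(-13))*(-6) = 0*(-6) = 0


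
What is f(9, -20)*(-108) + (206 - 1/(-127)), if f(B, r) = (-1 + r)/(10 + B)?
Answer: 785133/2413 ≈ 325.38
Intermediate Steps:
f(B, r) = (-1 + r)/(10 + B)
f(9, -20)*(-108) + (206 - 1/(-127)) = ((-1 - 20)/(10 + 9))*(-108) + (206 - 1/(-127)) = (-21/19)*(-108) + (206 - 1*(-1/127)) = ((1/19)*(-21))*(-108) + (206 + 1/127) = -21/19*(-108) + 26163/127 = 2268/19 + 26163/127 = 785133/2413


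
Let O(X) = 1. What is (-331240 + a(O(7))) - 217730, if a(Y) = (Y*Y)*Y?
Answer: -548969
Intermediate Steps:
a(Y) = Y³ (a(Y) = Y²*Y = Y³)
(-331240 + a(O(7))) - 217730 = (-331240 + 1³) - 217730 = (-331240 + 1) - 217730 = -331239 - 217730 = -548969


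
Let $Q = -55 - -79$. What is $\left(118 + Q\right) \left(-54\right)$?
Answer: $-7668$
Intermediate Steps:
$Q = 24$ ($Q = -55 + 79 = 24$)
$\left(118 + Q\right) \left(-54\right) = \left(118 + 24\right) \left(-54\right) = 142 \left(-54\right) = -7668$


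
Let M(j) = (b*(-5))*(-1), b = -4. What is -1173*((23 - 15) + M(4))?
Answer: 14076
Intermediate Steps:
M(j) = -20 (M(j) = -4*(-5)*(-1) = 20*(-1) = -20)
-1173*((23 - 15) + M(4)) = -1173*((23 - 15) - 20) = -1173*(8 - 20) = -1173*(-12) = 14076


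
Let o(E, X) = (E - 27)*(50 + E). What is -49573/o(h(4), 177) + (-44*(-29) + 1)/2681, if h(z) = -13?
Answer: 134795173/3967880 ≈ 33.972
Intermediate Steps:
o(E, X) = (-27 + E)*(50 + E)
-49573/o(h(4), 177) + (-44*(-29) + 1)/2681 = -49573/(-1350 + (-13)² + 23*(-13)) + (-44*(-29) + 1)/2681 = -49573/(-1350 + 169 - 299) + (1276 + 1)*(1/2681) = -49573/(-1480) + 1277*(1/2681) = -49573*(-1/1480) + 1277/2681 = 49573/1480 + 1277/2681 = 134795173/3967880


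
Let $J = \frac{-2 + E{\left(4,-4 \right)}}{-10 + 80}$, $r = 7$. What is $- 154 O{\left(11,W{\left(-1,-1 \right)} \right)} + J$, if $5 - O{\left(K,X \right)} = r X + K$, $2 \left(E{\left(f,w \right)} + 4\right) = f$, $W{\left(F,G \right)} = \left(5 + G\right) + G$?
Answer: $\frac{145528}{35} \approx 4157.9$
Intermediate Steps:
$W{\left(F,G \right)} = 5 + 2 G$
$E{\left(f,w \right)} = -4 + \frac{f}{2}$
$J = - \frac{2}{35}$ ($J = \frac{-2 + \left(-4 + \frac{1}{2} \cdot 4\right)}{-10 + 80} = \frac{-2 + \left(-4 + 2\right)}{70} = \left(-2 - 2\right) \frac{1}{70} = \left(-4\right) \frac{1}{70} = - \frac{2}{35} \approx -0.057143$)
$O{\left(K,X \right)} = 5 - K - 7 X$ ($O{\left(K,X \right)} = 5 - \left(7 X + K\right) = 5 - \left(K + 7 X\right) = 5 - K - 7 X$)
$- 154 O{\left(11,W{\left(-1,-1 \right)} \right)} + J = - 154 \left(5 - 11 - 7 \left(5 + 2 \left(-1\right)\right)\right) - \frac{2}{35} = - 154 \left(5 - 11 - 7 \left(5 - 2\right)\right) - \frac{2}{35} = - 154 \left(5 - 11 - 21\right) - \frac{2}{35} = \left(-154\right) \left(-27\right) - \frac{2}{35} = 4158 - \frac{2}{35} = \frac{145528}{35}$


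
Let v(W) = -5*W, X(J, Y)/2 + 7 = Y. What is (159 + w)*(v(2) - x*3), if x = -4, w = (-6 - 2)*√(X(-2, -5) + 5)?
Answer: 318 - 16*I*√19 ≈ 318.0 - 69.742*I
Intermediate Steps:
X(J, Y) = -14 + 2*Y
w = -8*I*√19 (w = (-6 - 2)*√((-14 + 2*(-5)) + 5) = -8*√((-14 - 10) + 5) = -8*√(-24 + 5) = -8*I*√19 ≈ -34.871*I)
(159 + w)*(v(2) - x*3) = (159 - 8*I*√19)*(-5*2 - 1*(-4)*3) = (159 - 8*I*√19)*(-10 + 4*3) = (159 - 8*I*√19)*(-10 + 12) = (159 - 8*I*√19)*2 = 318 - 16*I*√19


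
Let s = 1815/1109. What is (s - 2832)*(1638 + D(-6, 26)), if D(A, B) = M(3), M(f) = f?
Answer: -5150890593/1109 ≈ -4.6446e+6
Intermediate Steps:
s = 1815/1109 (s = 1815*(1/1109) = 1815/1109 ≈ 1.6366)
D(A, B) = 3
(s - 2832)*(1638 + D(-6, 26)) = (1815/1109 - 2832)*(1638 + 3) = -3138873/1109*1641 = -5150890593/1109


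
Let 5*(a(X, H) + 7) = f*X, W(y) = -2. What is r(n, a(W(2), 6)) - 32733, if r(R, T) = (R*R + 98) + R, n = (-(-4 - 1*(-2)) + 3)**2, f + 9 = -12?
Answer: -31985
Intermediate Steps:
f = -21 (f = -9 - 12 = -21)
n = 25 (n = (-(-4 + 2) + 3)**2 = (-1*(-2) + 3)**2 = (2 + 3)**2 = 5**2 = 25)
a(X, H) = -7 - 21*X/5 (a(X, H) = -7 + (-21*X)/5 = -7 - 21*X/5)
r(R, T) = 98 + R + R**2 (r(R, T) = (R**2 + 98) + R = (98 + R**2) + R = 98 + R + R**2)
r(n, a(W(2), 6)) - 32733 = (98 + 25 + 25**2) - 32733 = (98 + 25 + 625) - 32733 = 748 - 32733 = -31985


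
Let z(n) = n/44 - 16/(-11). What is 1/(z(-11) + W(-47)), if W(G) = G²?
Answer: 44/97249 ≈ 0.00045245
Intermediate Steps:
z(n) = 16/11 + n/44 (z(n) = n*(1/44) - 16*(-1/11) = n/44 + 16/11 = 16/11 + n/44)
1/(z(-11) + W(-47)) = 1/((16/11 + (1/44)*(-11)) + (-47)²) = 1/((16/11 - ¼) + 2209) = 1/(53/44 + 2209) = 1/(97249/44) = 44/97249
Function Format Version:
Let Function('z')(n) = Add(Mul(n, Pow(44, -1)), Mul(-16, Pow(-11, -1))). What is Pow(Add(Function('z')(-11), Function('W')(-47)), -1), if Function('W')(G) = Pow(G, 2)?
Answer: Rational(44, 97249) ≈ 0.00045245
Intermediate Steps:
Function('z')(n) = Add(Rational(16, 11), Mul(Rational(1, 44), n)) (Function('z')(n) = Add(Mul(n, Rational(1, 44)), Mul(-16, Rational(-1, 11))) = Add(Mul(Rational(1, 44), n), Rational(16, 11)) = Add(Rational(16, 11), Mul(Rational(1, 44), n)))
Pow(Add(Function('z')(-11), Function('W')(-47)), -1) = Pow(Add(Add(Rational(16, 11), Mul(Rational(1, 44), -11)), Pow(-47, 2)), -1) = Pow(Add(Add(Rational(16, 11), Rational(-1, 4)), 2209), -1) = Pow(Add(Rational(53, 44), 2209), -1) = Pow(Rational(97249, 44), -1) = Rational(44, 97249)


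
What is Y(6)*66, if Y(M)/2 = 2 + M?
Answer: 1056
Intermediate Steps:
Y(M) = 4 + 2*M (Y(M) = 2*(2 + M) = 4 + 2*M)
Y(6)*66 = (4 + 2*6)*66 = (4 + 12)*66 = 16*66 = 1056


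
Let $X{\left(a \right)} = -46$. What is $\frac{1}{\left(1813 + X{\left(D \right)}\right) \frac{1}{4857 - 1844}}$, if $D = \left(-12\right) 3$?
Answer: $\frac{3013}{1767} \approx 1.7052$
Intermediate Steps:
$D = -36$
$\frac{1}{\left(1813 + X{\left(D \right)}\right) \frac{1}{4857 - 1844}} = \frac{1}{\left(1813 - 46\right) \frac{1}{4857 - 1844}} = \frac{1}{1767 \cdot \frac{1}{3013}} = \frac{1}{\frac{1767}{3013}} = \frac{3013}{1767}$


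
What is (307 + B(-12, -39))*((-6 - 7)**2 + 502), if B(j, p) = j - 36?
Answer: 173789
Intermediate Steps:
B(j, p) = -36 + j
(307 + B(-12, -39))*((-6 - 7)**2 + 502) = (307 + (-36 - 12))*((-6 - 7)**2 + 502) = (307 - 48)*((-13)**2 + 502) = 259*(169 + 502) = 259*671 = 173789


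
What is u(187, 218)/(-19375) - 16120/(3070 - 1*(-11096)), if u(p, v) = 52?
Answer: -156530816/137233125 ≈ -1.1406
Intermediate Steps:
u(187, 218)/(-19375) - 16120/(3070 - 1*(-11096)) = 52/(-19375) - 16120/(3070 - 1*(-11096)) = 52*(-1/19375) - 16120/(3070 + 11096) = -52/19375 - 16120/14166 = -52/19375 - 16120*1/14166 = -52/19375 - 8060/7083 = -156530816/137233125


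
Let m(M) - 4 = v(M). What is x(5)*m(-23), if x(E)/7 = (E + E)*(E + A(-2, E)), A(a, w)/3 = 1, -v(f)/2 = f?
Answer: 28000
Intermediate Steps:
v(f) = -2*f
m(M) = 4 - 2*M
A(a, w) = 3 (A(a, w) = 3*1 = 3)
x(E) = 14*E*(3 + E) (x(E) = 7*((E + E)*(E + 3)) = 7*((2*E)*(3 + E)) = 7*(2*E*(3 + E)) = 14*E*(3 + E))
x(5)*m(-23) = (14*5*(3 + 5))*(4 - 2*(-23)) = (14*5*8)*(4 + 46) = 560*50 = 28000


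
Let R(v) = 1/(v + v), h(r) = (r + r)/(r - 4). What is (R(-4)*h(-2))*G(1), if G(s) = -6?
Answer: ½ ≈ 0.50000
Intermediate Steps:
h(r) = 2*r/(-4 + r) (h(r) = (2*r)/(-4 + r) = 2*r/(-4 + r))
R(v) = 1/(2*v)
(R(-4)*h(-2))*G(1) = (((½)/(-4))*(2*(-2)/(-4 - 2)))*(-6) = (((½)*(-¼))*(2*(-2)/(-6)))*(-6) = -(-2)*(-1)/(4*6)*(-6) = -⅛*⅔*(-6) = -1/12*(-6) = ½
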